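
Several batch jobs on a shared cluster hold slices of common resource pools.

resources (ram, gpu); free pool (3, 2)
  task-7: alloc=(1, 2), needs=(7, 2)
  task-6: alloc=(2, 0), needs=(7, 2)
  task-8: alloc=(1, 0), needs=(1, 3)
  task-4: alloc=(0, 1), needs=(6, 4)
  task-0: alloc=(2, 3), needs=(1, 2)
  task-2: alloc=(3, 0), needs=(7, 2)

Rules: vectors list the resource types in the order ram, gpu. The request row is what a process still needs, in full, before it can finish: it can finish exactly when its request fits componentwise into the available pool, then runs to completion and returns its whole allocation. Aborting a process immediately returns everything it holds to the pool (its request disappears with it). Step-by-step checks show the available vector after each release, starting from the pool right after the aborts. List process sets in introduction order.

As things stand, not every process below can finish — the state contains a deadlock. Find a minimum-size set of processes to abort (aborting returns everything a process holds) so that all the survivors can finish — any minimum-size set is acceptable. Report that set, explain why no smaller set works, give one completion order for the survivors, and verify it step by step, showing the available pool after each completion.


The answer: abort task-6.
Key observation: before aborting task-6, task-7 was permanently blocked — no order could ever run it; afterwards it completes at step 2.
Why nothing smaller works: aborting no one leaves the state deadlocked as given.
One survivor order: task-0, task-7, task-4, task-2, task-8. Step-by-step check (post-abort pool first):
  pool = (5, 2)
  run task-0 (needs (1, 2), free (5, 2)); after release of (2, 3) the pool is (7, 5)
  run task-7 (needs (7, 2), free (7, 5)); after release of (1, 2) the pool is (8, 7)
  run task-4 (needs (6, 4), free (8, 7)); after release of (0, 1) the pool is (8, 8)
  run task-2 (needs (7, 2), free (8, 8)); after release of (3, 0) the pool is (11, 8)
  run task-8 (needs (1, 3), free (11, 8)); after release of (1, 0) the pool is (12, 8)


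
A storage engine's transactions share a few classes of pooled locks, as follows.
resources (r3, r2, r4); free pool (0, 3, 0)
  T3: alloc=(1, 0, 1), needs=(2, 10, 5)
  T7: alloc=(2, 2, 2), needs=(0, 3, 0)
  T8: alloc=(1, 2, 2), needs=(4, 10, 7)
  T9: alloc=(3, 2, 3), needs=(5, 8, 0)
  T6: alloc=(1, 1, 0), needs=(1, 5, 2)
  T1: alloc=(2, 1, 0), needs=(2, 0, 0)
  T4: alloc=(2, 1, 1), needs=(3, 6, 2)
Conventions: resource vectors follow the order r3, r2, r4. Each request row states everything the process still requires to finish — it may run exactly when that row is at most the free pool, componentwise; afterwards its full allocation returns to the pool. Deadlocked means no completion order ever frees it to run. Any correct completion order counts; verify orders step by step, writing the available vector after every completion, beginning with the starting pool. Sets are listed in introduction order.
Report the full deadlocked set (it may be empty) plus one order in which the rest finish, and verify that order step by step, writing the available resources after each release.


Nothing here is deadlocked.
Key observation: no deadlock: T7 fits now, and the freed resources carry the rest through.
A valid finishing order for the others: T7, T6, T1, T4, T9, T3, T8. Check, step by step:
  pool = (0, 3, 0)
  T7 needs (0, 3, 0) <= (0, 3, 0) -> finishes; pool += (2, 2, 2) = (2, 5, 2)
  T6 needs (1, 5, 2) <= (2, 5, 2) -> finishes; pool += (1, 1, 0) = (3, 6, 2)
  T1 needs (2, 0, 0) <= (3, 6, 2) -> finishes; pool += (2, 1, 0) = (5, 7, 2)
  T4 needs (3, 6, 2) <= (5, 7, 2) -> finishes; pool += (2, 1, 1) = (7, 8, 3)
  T9 needs (5, 8, 0) <= (7, 8, 3) -> finishes; pool += (3, 2, 3) = (10, 10, 6)
  T3 needs (2, 10, 5) <= (10, 10, 6) -> finishes; pool += (1, 0, 1) = (11, 10, 7)
  T8 needs (4, 10, 7) <= (11, 10, 7) -> finishes; pool += (1, 2, 2) = (12, 12, 9)


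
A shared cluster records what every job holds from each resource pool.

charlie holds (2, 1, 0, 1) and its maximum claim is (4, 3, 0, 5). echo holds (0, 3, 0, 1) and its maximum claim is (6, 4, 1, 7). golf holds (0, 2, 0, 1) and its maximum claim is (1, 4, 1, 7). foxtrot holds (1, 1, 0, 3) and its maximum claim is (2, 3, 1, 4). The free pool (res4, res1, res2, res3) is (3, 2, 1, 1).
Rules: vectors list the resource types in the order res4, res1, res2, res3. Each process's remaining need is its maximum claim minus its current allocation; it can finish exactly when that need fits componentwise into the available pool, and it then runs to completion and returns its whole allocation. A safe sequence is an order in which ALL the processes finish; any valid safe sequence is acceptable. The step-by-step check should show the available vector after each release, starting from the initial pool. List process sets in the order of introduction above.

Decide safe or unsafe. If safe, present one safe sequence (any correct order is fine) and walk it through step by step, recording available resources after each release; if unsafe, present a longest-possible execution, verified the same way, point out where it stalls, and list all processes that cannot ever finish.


The state is UNSAFE.
Key observation: foxtrot, charlie can finish, but then (6, 4, 1, 5) is all there is, and the blocked group's res3 demands exceed it.
A maximal execution: foxtrot, charlie — then nothing else fits. Walking it through:
  pool = (3, 2, 1, 1)
  foxtrot needs (1, 2, 1, 1) <= (3, 2, 1, 1) -> finishes; pool += (1, 1, 0, 3) = (4, 3, 1, 4)
  charlie needs (2, 2, 0, 4) <= (4, 3, 1, 4) -> finishes; pool += (2, 1, 0, 1) = (6, 4, 1, 5)
  echo still needs (6, 1, 1, 6) but only (6, 4, 1, 5) is free — short on res3
  golf still needs (1, 2, 1, 6) but only (6, 4, 1, 5) is free — short on res3
Never able to finish: echo and golf.


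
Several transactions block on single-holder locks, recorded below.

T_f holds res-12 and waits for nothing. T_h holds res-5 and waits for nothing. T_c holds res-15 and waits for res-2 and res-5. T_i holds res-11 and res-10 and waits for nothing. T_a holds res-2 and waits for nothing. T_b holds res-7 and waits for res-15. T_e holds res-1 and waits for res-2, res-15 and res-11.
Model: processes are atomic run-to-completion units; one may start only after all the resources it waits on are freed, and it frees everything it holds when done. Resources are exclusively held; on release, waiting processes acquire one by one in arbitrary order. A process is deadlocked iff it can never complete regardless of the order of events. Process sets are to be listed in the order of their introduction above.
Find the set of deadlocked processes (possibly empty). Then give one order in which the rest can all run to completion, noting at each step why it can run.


Nothing here is deadlocked.
Key observation: the wait relation is loop-free; peeling off processes with no waits unwinds the whole state.
One completion order for the rest: T_f, T_a, T_i, T_h, T_c, T_e, T_b.
Check, step by step:
  run T_f (it waits on nothing); releases res-12
  run T_a (it waits on nothing); releases res-2
  run T_i (it waits on nothing); releases res-11 and res-10
  run T_h (it waits on nothing); releases res-5
  T_c: everything it awaited (res-2 and res-5) is free; runs, freeing res-15
  T_e: everything it awaited (res-2, res-15 and res-11) is free; runs, freeing res-1
  T_b: everything it awaited (res-15) is free; runs, freeing res-7


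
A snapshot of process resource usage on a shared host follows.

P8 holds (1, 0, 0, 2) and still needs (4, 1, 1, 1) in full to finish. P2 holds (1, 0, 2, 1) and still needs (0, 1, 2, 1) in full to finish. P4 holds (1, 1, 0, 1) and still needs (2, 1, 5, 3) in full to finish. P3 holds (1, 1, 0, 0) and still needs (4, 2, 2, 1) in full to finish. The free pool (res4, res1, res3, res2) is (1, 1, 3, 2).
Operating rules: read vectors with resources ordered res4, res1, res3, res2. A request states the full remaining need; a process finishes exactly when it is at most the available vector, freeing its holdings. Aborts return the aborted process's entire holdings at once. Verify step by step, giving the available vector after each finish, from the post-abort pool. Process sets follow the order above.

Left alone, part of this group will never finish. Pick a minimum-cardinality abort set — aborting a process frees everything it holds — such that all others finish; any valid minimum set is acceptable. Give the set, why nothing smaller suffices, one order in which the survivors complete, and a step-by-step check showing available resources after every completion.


Abort P3.
Key observation: the deadlocked P8 becomes finishable only because P3 released (1, 1, 0, 0); it completes at step 3 below.
No smaller set exists: with zero aborts the deadlock remains.
One survivor order: P2, P4, P8. Verifying each step (post-abort pool first):
  pool = (2, 2, 3, 2)
  run P2 (needs (0, 1, 2, 1), free (2, 2, 3, 2)); after release of (1, 0, 2, 1) the pool is (3, 2, 5, 3)
  run P4 (needs (2, 1, 5, 3), free (3, 2, 5, 3)); after release of (1, 1, 0, 1) the pool is (4, 3, 5, 4)
  run P8 (needs (4, 1, 1, 1), free (4, 3, 5, 4)); after release of (1, 0, 0, 2) the pool is (5, 3, 5, 6)


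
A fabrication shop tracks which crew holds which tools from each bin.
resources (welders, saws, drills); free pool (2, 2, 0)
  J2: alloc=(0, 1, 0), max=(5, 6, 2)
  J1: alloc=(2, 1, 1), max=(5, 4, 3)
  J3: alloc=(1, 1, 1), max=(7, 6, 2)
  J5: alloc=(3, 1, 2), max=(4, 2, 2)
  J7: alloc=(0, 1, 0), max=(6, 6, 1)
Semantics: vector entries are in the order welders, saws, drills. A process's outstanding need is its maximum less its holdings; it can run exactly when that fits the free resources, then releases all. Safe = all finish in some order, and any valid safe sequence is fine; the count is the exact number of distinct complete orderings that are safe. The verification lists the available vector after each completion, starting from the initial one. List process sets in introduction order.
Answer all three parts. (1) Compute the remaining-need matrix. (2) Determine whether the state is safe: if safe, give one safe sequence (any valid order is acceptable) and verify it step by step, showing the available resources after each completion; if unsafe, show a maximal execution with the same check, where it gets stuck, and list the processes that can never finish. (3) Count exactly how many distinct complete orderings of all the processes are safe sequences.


(1) Outstanding need per process (order welders, saws, drills):
  J2: (5, 5, 2)
  J1: (3, 3, 2)
  J3: (6, 5, 1)
  J5: (1, 1, 0)
  J7: (6, 5, 1)
(2) UNSAFE.
Key observation: the pool after J5, J1 is (7, 4, 3); every surviving request exceeds it in saws, so progress ends there.
A maximal execution: J5, J1 — then nothing else fits. Step-by-step check:
  pool = (2, 2, 0)
  J5 needs (1, 1, 0) <= (2, 2, 0) -> finishes; pool += (3, 1, 2) = (5, 3, 2)
  J1 needs (3, 3, 2) <= (5, 3, 2) -> finishes; pool += (2, 1, 1) = (7, 4, 3)
  blocked: J2 wants (5, 5, 2), pool (7, 4, 3) — not enough saws
  blocked: J3 wants (6, 5, 1), pool (7, 4, 3) — not enough saws
  blocked: J7 wants (6, 5, 1), pool (7, 4, 3) — not enough saws
Never able to finish: J2, J3 and J7.
(3) Precisely 0 of the possible complete orderings are safe sequences.


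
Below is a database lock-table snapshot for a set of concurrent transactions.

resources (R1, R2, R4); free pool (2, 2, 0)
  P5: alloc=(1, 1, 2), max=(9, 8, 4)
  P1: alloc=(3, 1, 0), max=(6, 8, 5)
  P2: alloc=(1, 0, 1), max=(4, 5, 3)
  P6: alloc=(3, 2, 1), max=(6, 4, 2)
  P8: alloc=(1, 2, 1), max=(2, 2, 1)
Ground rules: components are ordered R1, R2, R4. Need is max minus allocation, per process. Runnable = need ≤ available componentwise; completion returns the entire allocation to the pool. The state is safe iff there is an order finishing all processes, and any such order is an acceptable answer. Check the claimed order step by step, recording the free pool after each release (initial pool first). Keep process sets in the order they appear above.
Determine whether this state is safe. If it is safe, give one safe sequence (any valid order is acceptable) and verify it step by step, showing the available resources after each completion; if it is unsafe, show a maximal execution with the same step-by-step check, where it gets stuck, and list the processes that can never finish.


UNSAFE.
Key observation: no order helps: past P8, P6, P2, the free pool tops out at (7, 6, 3), below what each blocked process needs in R2.
The run P8, P6, P2 cannot be extended any further. Check, step by step:
  pool = (2, 2, 0)
  P8: need (1, 0, 0) fits (2, 2, 0); releases (1, 2, 1), pool now (3, 4, 1)
  P6: need (3, 2, 1) fits (3, 4, 1); releases (3, 2, 1), pool now (6, 6, 2)
  P2: need (3, 5, 2) fits (6, 6, 2); releases (1, 0, 1), pool now (7, 6, 3)
  blocked: P5 wants (8, 7, 2), pool (7, 6, 3) — not enough R1 and R2
  blocked: P1 wants (3, 7, 5), pool (7, 6, 3) — not enough R2 and R4
Never able to finish: P5 and P1.


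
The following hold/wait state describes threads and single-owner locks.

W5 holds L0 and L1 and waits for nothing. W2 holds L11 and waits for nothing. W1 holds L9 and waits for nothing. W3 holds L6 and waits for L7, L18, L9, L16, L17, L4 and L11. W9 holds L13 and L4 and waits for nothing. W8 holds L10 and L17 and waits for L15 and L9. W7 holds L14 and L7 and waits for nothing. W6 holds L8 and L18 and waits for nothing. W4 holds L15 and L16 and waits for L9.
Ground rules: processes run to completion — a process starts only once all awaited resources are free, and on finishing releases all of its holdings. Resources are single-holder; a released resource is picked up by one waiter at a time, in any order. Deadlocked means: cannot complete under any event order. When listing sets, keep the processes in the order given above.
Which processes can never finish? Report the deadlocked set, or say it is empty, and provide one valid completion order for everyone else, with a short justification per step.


Nothing here is deadlocked.
Key observation: the wait relation is loop-free; peeling off processes with no waits unwinds the whole state.
A valid finishing order for the others: W6, W7, W1, W4, W8, W9, W5, W2, W3.
Check, step by step:
  W6 waits on nothing -> runs at once and releases L8 and L18
  W7 waits on nothing -> runs at once and releases L14 and L7
  W1 waits on nothing -> runs at once and releases L9
  run W4 (all its waits — L9 — are resolved); releases L15 and L16
  run W8 (all its waits — L15 and L9 — are resolved); releases L10 and L17
  W9 waits on nothing -> runs at once and releases L13 and L4
  W5 waits on nothing -> runs at once and releases L0 and L1
  W2 waits on nothing -> runs at once and releases L11
  run W3 (all its waits — L7, L18, L9, L16, L17, L4 and L11 — are resolved); releases L6


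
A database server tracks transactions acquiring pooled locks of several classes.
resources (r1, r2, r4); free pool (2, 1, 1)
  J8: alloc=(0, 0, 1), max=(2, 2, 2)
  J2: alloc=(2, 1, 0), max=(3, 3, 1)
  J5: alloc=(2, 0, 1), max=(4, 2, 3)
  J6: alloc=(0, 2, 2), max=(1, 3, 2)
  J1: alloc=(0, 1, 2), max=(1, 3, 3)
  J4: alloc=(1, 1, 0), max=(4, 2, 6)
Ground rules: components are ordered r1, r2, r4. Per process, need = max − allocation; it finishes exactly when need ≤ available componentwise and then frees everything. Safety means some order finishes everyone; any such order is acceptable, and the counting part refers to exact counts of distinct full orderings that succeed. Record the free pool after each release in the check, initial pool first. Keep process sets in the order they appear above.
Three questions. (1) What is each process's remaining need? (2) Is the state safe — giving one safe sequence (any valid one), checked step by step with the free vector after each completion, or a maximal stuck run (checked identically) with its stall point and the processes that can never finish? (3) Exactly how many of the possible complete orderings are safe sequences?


(1) Outstanding need per process (order r1, r2, r4):
  J8: (2, 2, 1)
  J2: (1, 2, 1)
  J5: (2, 2, 2)
  J6: (1, 1, 0)
  J1: (1, 2, 1)
  J4: (3, 1, 6)
(2) SAFE — a valid safe sequence is J6, J8, J5, J1, J4, J2.
Key observation: the order's first zero-slack moment is J6 ((1, 1, 0) needed, (2, 1, 1) free — a requested resource with nothing to spare).
Step-by-step check:
  pool = (2, 1, 1)
  J6: need (1, 1, 0) fits (2, 1, 1); releases (0, 2, 2), pool now (2, 3, 3)
  J8: need (2, 2, 1) fits (2, 3, 3); releases (0, 0, 1), pool now (2, 3, 4)
  J5: need (2, 2, 2) fits (2, 3, 4); releases (2, 0, 1), pool now (4, 3, 5)
  J1: need (1, 2, 1) fits (4, 3, 5); releases (0, 1, 2), pool now (4, 4, 7)
  J4: need (3, 1, 6) fits (4, 4, 7); releases (1, 1, 0), pool now (5, 5, 7)
  J2: need (1, 2, 1) fits (5, 5, 7); releases (2, 1, 0), pool now (7, 6, 7)
(3) The exact count: 46 of the possible complete orderings are safe sequences.


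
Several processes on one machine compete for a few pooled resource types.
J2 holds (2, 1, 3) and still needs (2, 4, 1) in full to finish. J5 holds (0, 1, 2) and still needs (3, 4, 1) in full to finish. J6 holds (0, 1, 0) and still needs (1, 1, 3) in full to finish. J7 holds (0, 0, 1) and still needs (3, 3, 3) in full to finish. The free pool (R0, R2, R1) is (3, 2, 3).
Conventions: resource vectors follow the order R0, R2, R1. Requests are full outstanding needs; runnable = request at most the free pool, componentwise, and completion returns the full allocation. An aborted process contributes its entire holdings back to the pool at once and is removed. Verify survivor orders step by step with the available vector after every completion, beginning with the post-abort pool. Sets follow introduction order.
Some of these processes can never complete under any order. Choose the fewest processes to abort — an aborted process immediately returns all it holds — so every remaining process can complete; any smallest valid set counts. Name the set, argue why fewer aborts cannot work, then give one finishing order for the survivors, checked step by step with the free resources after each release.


The answer: abort J2.
Key observation: the deadlocked J5 becomes finishable only because J2 released (2, 1, 3); it completes at step 2 below.
No smaller set exists: with zero aborts the deadlock remains.
One survivor order: J6, J5, J7. Verifying each step (post-abort pool first):
  pool = (5, 3, 6)
  J6: need (1, 1, 3) fits (5, 3, 6); releases (0, 1, 0), pool now (5, 4, 6)
  J5: need (3, 4, 1) fits (5, 4, 6); releases (0, 1, 2), pool now (5, 5, 8)
  J7: need (3, 3, 3) fits (5, 5, 8); releases (0, 0, 1), pool now (5, 5, 9)


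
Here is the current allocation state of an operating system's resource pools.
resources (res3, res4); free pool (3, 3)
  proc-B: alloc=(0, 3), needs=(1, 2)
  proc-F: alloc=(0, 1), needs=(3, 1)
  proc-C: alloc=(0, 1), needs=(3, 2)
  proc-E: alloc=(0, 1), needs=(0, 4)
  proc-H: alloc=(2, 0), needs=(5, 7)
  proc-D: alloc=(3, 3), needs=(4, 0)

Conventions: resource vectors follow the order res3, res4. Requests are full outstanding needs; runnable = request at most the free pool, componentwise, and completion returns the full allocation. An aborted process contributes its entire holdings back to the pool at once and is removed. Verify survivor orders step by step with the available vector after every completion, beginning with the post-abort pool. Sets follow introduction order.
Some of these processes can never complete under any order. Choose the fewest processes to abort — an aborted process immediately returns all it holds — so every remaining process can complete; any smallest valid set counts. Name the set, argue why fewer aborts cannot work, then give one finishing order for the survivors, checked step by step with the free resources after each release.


The answer: abort proc-D.
Key observation: proc-H was stuck for good until proc-D gave back (3, 3); in the order shown it finishes at step 3.
Why nothing smaller works: aborting no one leaves the state deadlocked as given.
One survivor order: proc-C, proc-B, proc-H, proc-F, proc-E. Step-by-step check (post-abort pool first):
  pool = (6, 6)
  run proc-C (needs (3, 2), free (6, 6)); after release of (0, 1) the pool is (6, 7)
  run proc-B (needs (1, 2), free (6, 7)); after release of (0, 3) the pool is (6, 10)
  run proc-H (needs (5, 7), free (6, 10)); after release of (2, 0) the pool is (8, 10)
  run proc-F (needs (3, 1), free (8, 10)); after release of (0, 1) the pool is (8, 11)
  run proc-E (needs (0, 4), free (8, 11)); after release of (0, 1) the pool is (8, 12)


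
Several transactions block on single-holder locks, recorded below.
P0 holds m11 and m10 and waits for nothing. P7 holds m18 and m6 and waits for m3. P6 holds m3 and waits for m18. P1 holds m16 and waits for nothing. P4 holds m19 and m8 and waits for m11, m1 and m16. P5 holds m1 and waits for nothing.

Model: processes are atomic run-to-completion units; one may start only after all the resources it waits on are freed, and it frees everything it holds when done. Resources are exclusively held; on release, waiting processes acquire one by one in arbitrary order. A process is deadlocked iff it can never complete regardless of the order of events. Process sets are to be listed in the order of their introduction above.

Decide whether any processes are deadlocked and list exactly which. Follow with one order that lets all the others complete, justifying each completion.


Deadlocked: P7 and P6.
Key observation: the loop P7 -> P6 -> P7 blocks itself forever; no other process is dragged down with it.
A valid finishing order for the others: P1, P0, P5, P4.
Walking it through:
  P1: no waits; runs immediately, freeing m16
  P0: no waits; runs immediately, freeing m11 and m10
  P5: no waits; runs immediately, freeing m1
  run P4 (all its waits — m11, m1 and m16 — are resolved); releases m19 and m8


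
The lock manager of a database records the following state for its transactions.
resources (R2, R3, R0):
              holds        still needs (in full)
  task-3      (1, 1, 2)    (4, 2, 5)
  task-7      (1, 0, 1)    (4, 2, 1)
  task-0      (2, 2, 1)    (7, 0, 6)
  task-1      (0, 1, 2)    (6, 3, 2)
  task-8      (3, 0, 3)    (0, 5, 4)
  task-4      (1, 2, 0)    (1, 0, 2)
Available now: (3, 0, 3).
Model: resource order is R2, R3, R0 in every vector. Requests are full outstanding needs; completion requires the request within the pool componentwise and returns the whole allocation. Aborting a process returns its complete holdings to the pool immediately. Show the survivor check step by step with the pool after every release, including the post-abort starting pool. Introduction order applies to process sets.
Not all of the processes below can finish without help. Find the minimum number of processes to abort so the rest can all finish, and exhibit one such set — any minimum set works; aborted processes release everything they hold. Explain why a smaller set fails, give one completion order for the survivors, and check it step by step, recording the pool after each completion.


The answer: abort task-0.
Key observation: task-3 could never have finished before the abort; with (2, 2, 1) returned by task-0, it fits at step 2.
No smaller set exists: with zero aborts the deadlock remains.
The survivors complete as task-7, task-3, task-4, task-8, task-1. Verifying each step (starting from the post-abort pool):
  pool = (5, 2, 4)
  task-7: need (4, 2, 1) fits (5, 2, 4); releases (1, 0, 1), pool now (6, 2, 5)
  task-3: need (4, 2, 5) fits (6, 2, 5); releases (1, 1, 2), pool now (7, 3, 7)
  task-4: need (1, 0, 2) fits (7, 3, 7); releases (1, 2, 0), pool now (8, 5, 7)
  task-8: need (0, 5, 4) fits (8, 5, 7); releases (3, 0, 3), pool now (11, 5, 10)
  task-1: need (6, 3, 2) fits (11, 5, 10); releases (0, 1, 2), pool now (11, 6, 12)


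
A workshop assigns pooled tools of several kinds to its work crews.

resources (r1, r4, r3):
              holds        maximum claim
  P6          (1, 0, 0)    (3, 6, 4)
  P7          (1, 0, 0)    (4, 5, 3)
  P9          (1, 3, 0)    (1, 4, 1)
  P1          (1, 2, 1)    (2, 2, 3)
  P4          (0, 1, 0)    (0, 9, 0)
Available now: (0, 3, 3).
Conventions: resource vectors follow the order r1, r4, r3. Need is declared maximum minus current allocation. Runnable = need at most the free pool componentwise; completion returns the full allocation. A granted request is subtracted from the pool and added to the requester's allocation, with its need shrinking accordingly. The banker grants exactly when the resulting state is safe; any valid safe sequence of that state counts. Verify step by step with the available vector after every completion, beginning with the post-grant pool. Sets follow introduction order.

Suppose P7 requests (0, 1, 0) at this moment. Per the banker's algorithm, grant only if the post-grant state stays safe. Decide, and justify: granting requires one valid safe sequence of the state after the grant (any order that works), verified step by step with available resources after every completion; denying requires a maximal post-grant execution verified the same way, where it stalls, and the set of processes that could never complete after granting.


GRANT — the state after the grant stays safe, e.g. via P9, P1, P6, P7, P4.
Key observation: with (0, 2, 3) left after the transfer, P9 can run at once — the state stays safe.
Check on the post-grant state, step by step:
  pool = (0, 2, 3)
  P9: need (0, 1, 1) fits (0, 2, 3); releases (1, 3, 0), pool now (1, 5, 3)
  P1: need (1, 0, 2) fits (1, 5, 3); releases (1, 2, 1), pool now (2, 7, 4)
  P6: need (2, 6, 4) fits (2, 7, 4); releases (1, 0, 0), pool now (3, 7, 4)
  P7: need (3, 4, 3) fits (3, 7, 4); releases (1, 1, 0), pool now (4, 8, 4)
  P4: need (0, 8, 0) fits (4, 8, 4); releases (0, 1, 0), pool now (4, 9, 4)


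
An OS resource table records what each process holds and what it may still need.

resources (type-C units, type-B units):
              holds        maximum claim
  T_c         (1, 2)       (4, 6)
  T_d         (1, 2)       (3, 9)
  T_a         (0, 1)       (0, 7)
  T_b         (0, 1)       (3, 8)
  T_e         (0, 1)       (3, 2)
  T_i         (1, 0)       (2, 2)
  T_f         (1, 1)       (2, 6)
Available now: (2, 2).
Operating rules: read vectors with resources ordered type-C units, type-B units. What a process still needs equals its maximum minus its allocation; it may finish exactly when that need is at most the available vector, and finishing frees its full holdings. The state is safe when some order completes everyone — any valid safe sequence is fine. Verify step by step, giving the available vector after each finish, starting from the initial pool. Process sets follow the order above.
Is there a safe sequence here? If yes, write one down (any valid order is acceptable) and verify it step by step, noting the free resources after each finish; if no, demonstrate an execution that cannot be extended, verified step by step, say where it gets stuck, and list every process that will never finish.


UNSAFE — no complete ordering exists.
Key observation: no order helps: past T_i, T_e, the free pool tops out at (3, 3), below what each blocked process needs in type-B units.
A maximal execution: T_i, T_e — then nothing else fits. Check, step by step:
  pool = (2, 2)
  T_i needs (1, 2) <= (2, 2) -> finishes; pool += (1, 0) = (3, 2)
  T_e needs (3, 1) <= (3, 2) -> finishes; pool += (0, 1) = (3, 3)
  blocked: T_c wants (3, 4), pool (3, 3) — not enough type-B units
  blocked: T_d wants (2, 7), pool (3, 3) — not enough type-B units
  blocked: T_a wants (0, 6), pool (3, 3) — not enough type-B units
  blocked: T_b wants (3, 7), pool (3, 3) — not enough type-B units
  blocked: T_f wants (1, 5), pool (3, 3) — not enough type-B units
Never able to finish: T_c, T_d, T_a, T_b and T_f.


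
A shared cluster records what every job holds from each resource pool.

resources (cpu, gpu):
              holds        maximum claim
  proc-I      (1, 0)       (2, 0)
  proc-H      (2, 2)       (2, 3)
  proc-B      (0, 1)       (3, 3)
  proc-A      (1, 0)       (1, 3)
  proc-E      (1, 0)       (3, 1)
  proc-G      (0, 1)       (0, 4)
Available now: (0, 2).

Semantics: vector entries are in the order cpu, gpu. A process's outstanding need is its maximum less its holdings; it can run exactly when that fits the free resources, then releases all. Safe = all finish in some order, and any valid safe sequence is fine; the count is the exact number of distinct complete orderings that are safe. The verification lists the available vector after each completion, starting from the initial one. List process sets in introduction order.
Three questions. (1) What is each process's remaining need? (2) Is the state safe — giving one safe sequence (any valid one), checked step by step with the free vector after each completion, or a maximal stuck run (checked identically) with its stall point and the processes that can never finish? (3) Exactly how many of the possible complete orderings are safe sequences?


(1) Outstanding need per process (order cpu, gpu):
  proc-I: (1, 0)
  proc-H: (0, 1)
  proc-B: (3, 2)
  proc-A: (0, 3)
  proc-E: (2, 1)
  proc-G: (0, 3)
(2) SAFE, for example via the order proc-H, proc-I, proc-G, proc-E, proc-A, proc-B.
Key observation: nothing binds to the last unit here — the tightest requested-resource margin is 1, first seen at proc-H ((0, 1) against (0, 2)).
Check, step by step:
  pool = (0, 2)
  proc-H: need (0, 1) fits (0, 2); releases (2, 2), pool now (2, 4)
  proc-I: need (1, 0) fits (2, 4); releases (1, 0), pool now (3, 4)
  proc-G: need (0, 3) fits (3, 4); releases (0, 1), pool now (3, 5)
  proc-E: need (2, 1) fits (3, 5); releases (1, 0), pool now (4, 5)
  proc-A: need (0, 3) fits (4, 5); releases (1, 0), pool now (5, 5)
  proc-B: need (3, 2) fits (5, 5); releases (0, 1), pool now (5, 6)
(3) The exact count: 90 of the possible complete orderings are safe sequences.


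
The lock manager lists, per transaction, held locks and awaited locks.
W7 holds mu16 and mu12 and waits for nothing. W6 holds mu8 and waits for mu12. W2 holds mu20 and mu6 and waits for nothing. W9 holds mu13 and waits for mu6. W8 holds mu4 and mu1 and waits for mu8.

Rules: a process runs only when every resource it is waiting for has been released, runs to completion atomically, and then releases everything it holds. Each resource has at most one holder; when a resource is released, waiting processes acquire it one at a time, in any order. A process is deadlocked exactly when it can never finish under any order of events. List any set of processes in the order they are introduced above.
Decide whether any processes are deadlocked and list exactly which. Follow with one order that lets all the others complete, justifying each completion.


The deadlocked set is empty.
Key observation: although several processes wait, no cycle exists — each chain bottoms out at a free runner.
One completion order for the rest: W7, W6, W8, W2, W9.
Verifying each step:
  W7 waits on nothing -> runs at once and releases mu16 and mu12
  run W6 (all its waits — mu12 — are resolved); releases mu8
  run W8 (all its waits — mu8 — are resolved); releases mu4 and mu1
  W2 waits on nothing -> runs at once and releases mu20 and mu6
  run W9 (all its waits — mu6 — are resolved); releases mu13


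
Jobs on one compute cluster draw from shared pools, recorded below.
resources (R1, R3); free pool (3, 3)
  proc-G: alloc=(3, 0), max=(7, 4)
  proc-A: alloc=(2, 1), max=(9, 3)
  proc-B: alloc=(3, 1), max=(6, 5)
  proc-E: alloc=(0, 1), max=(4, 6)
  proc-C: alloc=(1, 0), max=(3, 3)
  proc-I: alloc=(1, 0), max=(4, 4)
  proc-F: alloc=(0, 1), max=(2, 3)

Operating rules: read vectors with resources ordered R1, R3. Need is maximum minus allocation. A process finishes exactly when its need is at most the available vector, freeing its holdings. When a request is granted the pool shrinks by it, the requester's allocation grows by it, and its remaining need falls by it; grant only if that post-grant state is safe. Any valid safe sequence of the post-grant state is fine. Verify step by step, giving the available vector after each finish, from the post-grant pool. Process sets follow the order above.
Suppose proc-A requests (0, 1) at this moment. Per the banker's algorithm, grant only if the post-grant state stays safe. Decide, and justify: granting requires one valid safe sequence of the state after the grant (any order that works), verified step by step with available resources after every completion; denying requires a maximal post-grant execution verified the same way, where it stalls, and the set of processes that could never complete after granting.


DENY. Granting would leave the state unsafe.
Key observation: after proc-F, proc-C the pool peaks at (4, 3), and each blocked process is short somewhere: proc-G on R3; proc-A on R1; proc-B on R3; proc-E on R3; proc-I on R3.
Pretend the grant happened; the run proc-F, proc-C goes as far as possible. Step-by-step check:
  pool = (3, 2)
  run proc-F (needs (2, 2), free (3, 2)); after release of (0, 1) the pool is (3, 3)
  run proc-C (needs (2, 3), free (3, 3)); after release of (1, 0) the pool is (4, 3)
  proc-G cannot run: need (4, 4) vs free (4, 3) (insufficient R3)
  proc-A cannot run: need (7, 1) vs free (4, 3) (insufficient R1)
  proc-B cannot run: need (3, 4) vs free (4, 3) (insufficient R3)
  proc-E cannot run: need (4, 5) vs free (4, 3) (insufficient R3)
  proc-I cannot run: need (3, 4) vs free (4, 3) (insufficient R3)
Had the request been granted, proc-G, proc-A, proc-B, proc-E and proc-I could never finish.


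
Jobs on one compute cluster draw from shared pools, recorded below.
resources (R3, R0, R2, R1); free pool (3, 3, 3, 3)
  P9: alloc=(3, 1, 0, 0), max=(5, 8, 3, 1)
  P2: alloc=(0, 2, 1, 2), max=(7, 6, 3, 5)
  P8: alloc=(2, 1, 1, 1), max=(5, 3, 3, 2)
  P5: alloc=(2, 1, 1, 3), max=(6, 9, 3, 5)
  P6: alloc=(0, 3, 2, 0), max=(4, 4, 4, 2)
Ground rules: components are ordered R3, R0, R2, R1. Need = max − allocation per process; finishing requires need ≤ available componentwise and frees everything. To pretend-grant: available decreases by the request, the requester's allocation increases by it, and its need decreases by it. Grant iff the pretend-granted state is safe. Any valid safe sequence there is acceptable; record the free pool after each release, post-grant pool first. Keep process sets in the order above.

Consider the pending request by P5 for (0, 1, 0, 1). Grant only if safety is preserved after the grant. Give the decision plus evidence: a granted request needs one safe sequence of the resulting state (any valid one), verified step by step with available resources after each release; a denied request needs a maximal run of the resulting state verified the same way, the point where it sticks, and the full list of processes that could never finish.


DENY. Granting would leave the state unsafe.
Key observation: after P8, P6 the pool peaks at (5, 6, 6, 3), and each blocked process is short somewhere: P9 on R0; P2 on R3; P5 on R0.
After a pretend grant, a maximal execution: P8, P6 — then nothing else fits. Check, step by step:
  pool = (3, 2, 3, 2)
  P8 needs (3, 2, 2, 1) <= (3, 2, 3, 2) -> finishes; pool += (2, 1, 1, 1) = (5, 3, 4, 3)
  P6 needs (4, 1, 2, 2) <= (5, 3, 4, 3) -> finishes; pool += (0, 3, 2, 0) = (5, 6, 6, 3)
  blocked: P9 wants (2, 7, 3, 1), pool (5, 6, 6, 3) — not enough R0
  blocked: P2 wants (7, 4, 2, 3), pool (5, 6, 6, 3) — not enough R3
  blocked: P5 wants (4, 7, 2, 1), pool (5, 6, 6, 3) — not enough R0
Had the request been granted, P9, P2 and P5 could never finish.


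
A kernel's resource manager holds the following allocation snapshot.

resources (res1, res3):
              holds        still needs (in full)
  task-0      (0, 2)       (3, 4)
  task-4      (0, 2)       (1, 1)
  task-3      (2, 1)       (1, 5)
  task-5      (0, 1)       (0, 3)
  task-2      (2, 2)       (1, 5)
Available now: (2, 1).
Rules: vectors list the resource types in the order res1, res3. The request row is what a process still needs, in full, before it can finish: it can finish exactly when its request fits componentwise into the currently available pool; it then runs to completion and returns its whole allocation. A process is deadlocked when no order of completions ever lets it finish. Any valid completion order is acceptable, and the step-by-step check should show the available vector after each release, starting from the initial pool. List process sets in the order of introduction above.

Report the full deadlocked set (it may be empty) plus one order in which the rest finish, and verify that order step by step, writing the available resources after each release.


Deadlocked: task-0, task-3 and task-2.
Key observation: after task-4, task-5 the pool peaks at (2, 4), and each blocked process is short somewhere: task-0 on res1; task-3 on res3; task-2 on res3.
A valid finishing order for the others: task-4, task-5. Walking it through:
  pool = (2, 1)
  run task-4 (needs (1, 1), free (2, 1)); after release of (0, 2) the pool is (2, 3)
  run task-5 (needs (0, 3), free (2, 3)); after release of (0, 1) the pool is (2, 4)
None of the blocked processes ever fits:
  task-0 cannot run: need (3, 4) vs free (2, 4) (insufficient res1)
  task-3 cannot run: need (1, 5) vs free (2, 4) (insufficient res3)
  task-2 cannot run: need (1, 5) vs free (2, 4) (insufficient res3)


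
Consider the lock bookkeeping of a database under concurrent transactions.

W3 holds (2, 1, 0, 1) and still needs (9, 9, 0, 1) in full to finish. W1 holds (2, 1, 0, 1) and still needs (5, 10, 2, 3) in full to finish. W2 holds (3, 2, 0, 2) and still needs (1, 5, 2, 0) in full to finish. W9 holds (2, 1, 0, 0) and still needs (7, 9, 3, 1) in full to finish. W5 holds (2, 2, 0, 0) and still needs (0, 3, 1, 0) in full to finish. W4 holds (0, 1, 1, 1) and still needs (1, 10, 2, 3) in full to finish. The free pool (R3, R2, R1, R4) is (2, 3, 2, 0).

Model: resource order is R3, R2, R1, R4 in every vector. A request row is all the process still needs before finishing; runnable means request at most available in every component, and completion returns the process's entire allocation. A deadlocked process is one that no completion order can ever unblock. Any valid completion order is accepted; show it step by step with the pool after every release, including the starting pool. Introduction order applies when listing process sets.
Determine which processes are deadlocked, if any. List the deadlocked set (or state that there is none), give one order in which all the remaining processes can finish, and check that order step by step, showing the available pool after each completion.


Deadlocked: W3, W1, W9 and W4.
Key observation: the wall is R2: completing W5, W2 brings the pool only to (7, 7, 2, 2), and all the rest need more.
One completion order for the rest: W5, W2. Step-by-step check:
  pool = (2, 3, 2, 0)
  W5 needs (0, 3, 1, 0) <= (2, 3, 2, 0) -> finishes; pool += (2, 2, 0, 0) = (4, 5, 2, 0)
  W2 needs (1, 5, 2, 0) <= (4, 5, 2, 0) -> finishes; pool += (3, 2, 0, 2) = (7, 7, 2, 2)
None of the blocked processes ever fits:
  W3 still needs (9, 9, 0, 1) but only (7, 7, 2, 2) is free — short on R3 and R2
  W1 still needs (5, 10, 2, 3) but only (7, 7, 2, 2) is free — short on R2 and R4
  W9 still needs (7, 9, 3, 1) but only (7, 7, 2, 2) is free — short on R2 and R1
  W4 still needs (1, 10, 2, 3) but only (7, 7, 2, 2) is free — short on R2 and R4


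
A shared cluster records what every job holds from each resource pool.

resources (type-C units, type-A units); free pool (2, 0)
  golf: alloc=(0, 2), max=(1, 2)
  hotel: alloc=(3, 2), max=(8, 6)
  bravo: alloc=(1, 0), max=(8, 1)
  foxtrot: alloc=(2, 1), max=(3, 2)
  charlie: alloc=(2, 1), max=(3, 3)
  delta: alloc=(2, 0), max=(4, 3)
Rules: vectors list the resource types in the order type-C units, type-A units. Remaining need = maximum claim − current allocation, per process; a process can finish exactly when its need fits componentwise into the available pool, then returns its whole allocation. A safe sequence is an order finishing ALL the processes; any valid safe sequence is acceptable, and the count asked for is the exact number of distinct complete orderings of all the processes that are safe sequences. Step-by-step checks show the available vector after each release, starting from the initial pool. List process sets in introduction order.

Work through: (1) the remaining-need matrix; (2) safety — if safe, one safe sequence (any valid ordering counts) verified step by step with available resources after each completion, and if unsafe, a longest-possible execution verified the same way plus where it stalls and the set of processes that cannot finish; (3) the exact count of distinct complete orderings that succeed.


(1) Outstanding need per process (order type-C units, type-A units):
  golf: (1, 0)
  hotel: (5, 4)
  bravo: (7, 1)
  foxtrot: (1, 1)
  charlie: (1, 2)
  delta: (2, 3)
(2) SAFE, for example via the order golf, charlie, foxtrot, delta, hotel, bravo.
Key observation: at charlie the run first touches a limit — (1, 2) against (2, 2), exact on a resource it actually requests.
Walking it through:
  pool = (2, 0)
  run golf (needs (1, 0), free (2, 0)); after release of (0, 2) the pool is (2, 2)
  run charlie (needs (1, 2), free (2, 2)); after release of (2, 1) the pool is (4, 3)
  run foxtrot (needs (1, 1), free (4, 3)); after release of (2, 1) the pool is (6, 4)
  run delta (needs (2, 3), free (6, 4)); after release of (2, 0) the pool is (8, 4)
  run hotel (needs (5, 4), free (8, 4)); after release of (3, 2) the pool is (11, 6)
  run bravo (needs (7, 1), free (11, 6)); after release of (1, 0) the pool is (12, 6)
(3) The exact count: 12 of the possible complete orderings are safe sequences.
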